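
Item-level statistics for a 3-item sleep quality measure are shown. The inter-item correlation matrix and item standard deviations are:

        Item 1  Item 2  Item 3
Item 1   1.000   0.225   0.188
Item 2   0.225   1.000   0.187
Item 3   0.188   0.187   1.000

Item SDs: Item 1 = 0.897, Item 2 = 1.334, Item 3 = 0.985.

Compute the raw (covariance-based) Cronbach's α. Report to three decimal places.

α = 0.416

Σσ²ᵢ = 0.897² + 1.334² + 0.985² = 3.5544
Covariances σ_ij = r_ij · s_i · s_j:
  σ(Item 1,Item 2) = 0.225 × 0.897 × 1.334 = 0.2692
  σ(Item 1,Item 3) = 0.188 × 0.897 × 0.985 = 0.1661
  σ(Item 2,Item 3) = 0.187 × 1.334 × 0.985 = 0.2457
σ²_T = Σσ²ᵢ + 2·Σσ_ij = 3.5544 + 2 × 0.6810 = 4.9164
α = (3/2)·(1 − 3.5544/4.9164) = 0.416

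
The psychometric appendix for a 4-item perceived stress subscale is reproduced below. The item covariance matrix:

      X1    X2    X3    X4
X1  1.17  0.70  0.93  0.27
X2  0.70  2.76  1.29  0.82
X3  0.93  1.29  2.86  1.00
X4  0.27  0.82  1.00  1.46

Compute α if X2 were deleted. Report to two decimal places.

α = 0.67

Remaining items: X1, X3, X4 (k = 3).
sum of item variances = 1.17 + 2.86 + 1.46 = 5.49
Var(T) = 5.49 + 2 × 2.20 = 9.89
α (item deleted) = (3/2)·(1 − 5.49/9.89) = 0.67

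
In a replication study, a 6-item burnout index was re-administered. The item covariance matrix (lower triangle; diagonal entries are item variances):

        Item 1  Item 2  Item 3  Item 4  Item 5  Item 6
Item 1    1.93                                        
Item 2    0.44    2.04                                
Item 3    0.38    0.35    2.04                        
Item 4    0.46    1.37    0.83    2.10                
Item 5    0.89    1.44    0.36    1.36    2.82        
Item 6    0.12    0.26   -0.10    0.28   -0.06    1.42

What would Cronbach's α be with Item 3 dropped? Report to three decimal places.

Cronbach's α = 0.700

Remaining items: Item 1, Item 2, Item 4, Item 5, Item 6 (k = 5).
Σσ²ᵢ = 1.93 + 2.04 + 2.10 + 2.82 + 1.42 = 10.31
total variance = 10.31 + 2 × 6.56 = 23.43
α (item deleted) = (5/4)·(1 − 10.31/23.43) = 0.700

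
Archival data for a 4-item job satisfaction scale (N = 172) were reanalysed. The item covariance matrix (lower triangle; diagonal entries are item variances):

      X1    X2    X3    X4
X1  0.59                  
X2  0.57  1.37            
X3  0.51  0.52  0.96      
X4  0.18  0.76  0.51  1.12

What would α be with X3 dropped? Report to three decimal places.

α = 0.743

Remaining items: X1, X2, X4 (k = 3).
Σσᵢ² = 0.59 + 1.37 + 1.12 = 3.08
total variance = 3.08 + 2 × 1.51 = 6.10
α (item deleted) = (3/2)·(1 − 3.08/6.10) = 0.743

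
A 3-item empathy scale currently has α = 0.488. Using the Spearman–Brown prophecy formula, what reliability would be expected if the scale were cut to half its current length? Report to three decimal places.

predicted reliability = 0.323

Length factor m = 1/2
α' = m·α / (1 − (1−m)·α)
   = 1/2 × 0.488 / (1 − (1 − 1/2) × 0.488)
   = 0.2440 / 0.7560 = 0.323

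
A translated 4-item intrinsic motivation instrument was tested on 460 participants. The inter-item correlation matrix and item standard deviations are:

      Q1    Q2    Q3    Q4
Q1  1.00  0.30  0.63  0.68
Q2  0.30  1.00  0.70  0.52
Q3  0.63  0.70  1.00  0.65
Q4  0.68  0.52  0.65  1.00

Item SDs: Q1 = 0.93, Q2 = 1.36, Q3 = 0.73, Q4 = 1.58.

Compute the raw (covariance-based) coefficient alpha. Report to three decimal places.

Σσ²ᵢ = 0.93² + 1.36² + 0.73² + 1.58² = 5.7438
Covariances σ_ij = r_ij · s_i · s_j:
  σ(Q1,Q2) = 0.30 × 0.93 × 1.36 = 0.3794
  σ(Q1,Q3) = 0.63 × 0.93 × 0.73 = 0.4277
  σ(Q1,Q4) = 0.68 × 0.93 × 1.58 = 0.9992
  σ(Q2,Q3) = 0.70 × 1.36 × 0.73 = 0.6950
  σ(Q2,Q4) = 0.52 × 1.36 × 1.58 = 1.1174
  σ(Q3,Q4) = 0.65 × 0.73 × 1.58 = 0.7497
σ²_T = Σσ²ᵢ + 2·Σσ_ij = 5.7438 + 2 × 4.3684 = 14.4806
α = (4/3)·(1 − 5.7438/14.4806) = 0.804

α = 0.804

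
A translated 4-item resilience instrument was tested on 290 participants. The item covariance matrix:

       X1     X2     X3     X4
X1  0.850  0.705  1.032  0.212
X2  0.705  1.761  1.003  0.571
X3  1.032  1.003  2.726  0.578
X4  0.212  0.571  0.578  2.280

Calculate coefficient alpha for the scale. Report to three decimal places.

α = 0.691

sum of item variances = 0.850 + 1.761 + 2.726 + 2.280 = 7.617
Σ_{i<j} σ_ij = 4.101
Var(T) = 7.617 + 2 × 4.101 = 15.819
α = (k/(k−1))·(1 − sum of item variances/Var(T)) = (4/3)·(1 − 7.617/15.819) = 0.691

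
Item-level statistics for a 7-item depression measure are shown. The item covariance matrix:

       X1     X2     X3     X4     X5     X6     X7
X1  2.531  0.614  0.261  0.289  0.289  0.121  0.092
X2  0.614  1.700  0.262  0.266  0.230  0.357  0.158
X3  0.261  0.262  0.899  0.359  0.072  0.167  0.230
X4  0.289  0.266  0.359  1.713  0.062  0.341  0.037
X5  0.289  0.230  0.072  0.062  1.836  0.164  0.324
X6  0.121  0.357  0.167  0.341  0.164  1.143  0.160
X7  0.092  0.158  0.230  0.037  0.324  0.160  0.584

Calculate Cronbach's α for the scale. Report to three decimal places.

Cronbach's α = 0.563

ΣVar(i) = 2.531 + 1.700 + 0.899 + 1.713 + 1.836 + 1.143 + 0.584 = 10.406
Sum of the distinct covariances = 4.855
Var(T) = 10.406 + 2 × 4.855 = 20.116
α = (k/(k−1))·(1 − ΣVar(i)/Var(T)) = (7/6)·(1 − 10.406/20.116) = 0.563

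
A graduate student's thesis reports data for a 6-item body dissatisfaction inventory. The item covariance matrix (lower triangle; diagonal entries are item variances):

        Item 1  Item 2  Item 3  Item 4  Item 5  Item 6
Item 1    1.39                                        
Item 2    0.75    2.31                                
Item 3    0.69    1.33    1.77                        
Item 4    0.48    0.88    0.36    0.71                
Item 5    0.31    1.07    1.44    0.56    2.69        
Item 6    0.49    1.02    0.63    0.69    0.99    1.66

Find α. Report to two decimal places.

sum of item variances = 1.39 + 2.31 + 1.77 + 0.71 + 2.69 + 1.66 = 10.53
Sum of off-diagonal covariances = 11.69
σ²_T = 10.53 + 2 × 11.69 = 33.91
α = (k/(k−1))·(1 − sum of item variances/σ²_T) = (6/5)·(1 − 10.53/33.91) = 0.83

α = 0.83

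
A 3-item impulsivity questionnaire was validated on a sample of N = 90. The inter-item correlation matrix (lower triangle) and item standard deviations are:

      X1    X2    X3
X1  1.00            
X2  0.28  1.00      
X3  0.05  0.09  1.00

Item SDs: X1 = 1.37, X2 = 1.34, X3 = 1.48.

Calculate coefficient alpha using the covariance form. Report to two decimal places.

Σσ²ᵢ = 1.37² + 1.34² + 1.48² = 5.8629
Covariances σ_ij = r_ij · s_i · s_j:
  σ(X1,X2) = 0.28 × 1.37 × 1.34 = 0.5140
  σ(X1,X3) = 0.05 × 1.37 × 1.48 = 0.1014
  σ(X2,X3) = 0.09 × 1.34 × 1.48 = 0.1785
σ²_T = Σσ²ᵢ + 2·Σσ_ij = 5.8629 + 2 × 0.7939 = 7.4507
α = (3/2)·(1 − 5.8629/7.4507) = 0.32

coefficient alpha = 0.32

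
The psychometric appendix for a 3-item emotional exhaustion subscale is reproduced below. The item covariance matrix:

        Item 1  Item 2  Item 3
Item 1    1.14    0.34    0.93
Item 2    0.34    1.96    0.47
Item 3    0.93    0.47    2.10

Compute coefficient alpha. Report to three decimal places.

α = 0.601

Σσ²ᵢ = 1.14 + 1.96 + 2.10 = 5.20
Sum of off-diagonal covariances = 1.74
total variance = 5.20 + 2 × 1.74 = 8.68
α = (k/(k−1))·(1 − Σσ²ᵢ/total variance) = (3/2)·(1 − 5.20/8.68) = 0.601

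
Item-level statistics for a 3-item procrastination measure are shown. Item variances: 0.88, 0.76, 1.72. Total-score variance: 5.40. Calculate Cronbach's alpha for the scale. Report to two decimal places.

sum of item variances = 0.88 + 0.76 + 1.72 = 3.36
α = (k/(k−1))·(1 − sum of item variances/σ²_T) = (3/2)·(1 − 3.36/5.40) = 0.57

Cronbach's alpha = 0.57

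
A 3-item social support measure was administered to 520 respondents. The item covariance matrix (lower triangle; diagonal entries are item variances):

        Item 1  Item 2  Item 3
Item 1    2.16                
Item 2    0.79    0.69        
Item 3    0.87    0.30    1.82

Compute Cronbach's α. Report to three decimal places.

Σσᵢ² = 2.16 + 0.69 + 1.82 = 4.67
Σ_{i<j} σ_ij = 1.96
total variance = 4.67 + 2 × 1.96 = 8.59
α = (k/(k−1))·(1 − Σσᵢ²/total variance) = (3/2)·(1 − 4.67/8.59) = 0.685

Cronbach's α = 0.685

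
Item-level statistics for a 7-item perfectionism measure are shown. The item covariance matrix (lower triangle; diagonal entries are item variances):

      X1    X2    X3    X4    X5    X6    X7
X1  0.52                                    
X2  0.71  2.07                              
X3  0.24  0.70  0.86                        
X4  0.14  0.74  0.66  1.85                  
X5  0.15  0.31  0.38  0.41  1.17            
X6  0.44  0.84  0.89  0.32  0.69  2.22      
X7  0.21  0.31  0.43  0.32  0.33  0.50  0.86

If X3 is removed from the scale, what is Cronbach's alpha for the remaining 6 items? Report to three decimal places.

Cronbach's alpha = 0.716

Remaining items: X1, X2, X4, X5, X6, X7 (k = 6).
Σσ²ᵢ = 0.52 + 2.07 + 1.85 + 1.17 + 2.22 + 0.86 = 8.69
σ²_total = 8.69 + 2 × 6.42 = 21.53
α (item deleted) = (6/5)·(1 − 8.69/21.53) = 0.716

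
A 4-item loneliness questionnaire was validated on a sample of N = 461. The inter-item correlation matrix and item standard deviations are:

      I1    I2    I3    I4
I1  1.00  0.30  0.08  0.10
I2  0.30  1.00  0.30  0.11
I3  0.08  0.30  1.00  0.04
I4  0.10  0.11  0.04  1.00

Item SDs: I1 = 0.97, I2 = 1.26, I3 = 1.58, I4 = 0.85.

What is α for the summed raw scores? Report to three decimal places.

Σσ²ᵢ = 0.97² + 1.26² + 1.58² + 0.85² = 5.7474
Covariances σ_ij = r_ij · s_i · s_j:
  σ(I1,I2) = 0.30 × 0.97 × 1.26 = 0.3667
  σ(I1,I3) = 0.08 × 0.97 × 1.58 = 0.1226
  σ(I1,I4) = 0.10 × 0.97 × 0.85 = 0.0824
  σ(I2,I3) = 0.30 × 1.26 × 1.58 = 0.5972
  σ(I2,I4) = 0.11 × 1.26 × 0.85 = 0.1178
  σ(I3,I4) = 0.04 × 1.58 × 0.85 = 0.0537
σ²_T = Σσ²ᵢ + 2·Σσ_ij = 5.7474 + 2 × 1.3404 = 8.4282
α = (4/3)·(1 − 5.7474/8.4282) = 0.424

α = 0.424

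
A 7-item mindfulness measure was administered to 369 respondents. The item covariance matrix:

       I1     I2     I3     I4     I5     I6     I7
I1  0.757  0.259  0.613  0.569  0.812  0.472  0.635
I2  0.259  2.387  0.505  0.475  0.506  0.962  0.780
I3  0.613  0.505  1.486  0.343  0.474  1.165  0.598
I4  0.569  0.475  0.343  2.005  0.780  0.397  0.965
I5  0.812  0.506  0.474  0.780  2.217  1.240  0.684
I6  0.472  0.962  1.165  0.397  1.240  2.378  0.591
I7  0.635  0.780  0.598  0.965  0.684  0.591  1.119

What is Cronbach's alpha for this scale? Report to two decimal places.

Σσᵢ² = 0.757 + 2.387 + 1.486 + 2.005 + 2.217 + 2.378 + 1.119 = 12.349
Sum of the distinct covariances = 13.825
σ²_total = 12.349 + 2 × 13.825 = 39.999
α = (k/(k−1))·(1 − Σσᵢ²/σ²_total) = (7/6)·(1 − 12.349/39.999) = 0.81

α = 0.81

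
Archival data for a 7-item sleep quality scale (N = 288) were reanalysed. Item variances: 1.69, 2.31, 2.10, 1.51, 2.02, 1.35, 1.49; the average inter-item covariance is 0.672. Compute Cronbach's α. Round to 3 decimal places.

Cronbach's α = 0.809

ΣVar(i) = 1.69 + 2.31 + 2.10 + 1.51 + 2.02 + 1.35 + 1.49 = 12.47
Sum of the 21 distinct covariances = 21 × 0.672 = 14.112
σ²_total = ΣVar(i) + 2·Σcov = 12.47 + 2 × 14.112 = 40.694
α = (7/6)·(1 − 12.47/40.694) = 0.809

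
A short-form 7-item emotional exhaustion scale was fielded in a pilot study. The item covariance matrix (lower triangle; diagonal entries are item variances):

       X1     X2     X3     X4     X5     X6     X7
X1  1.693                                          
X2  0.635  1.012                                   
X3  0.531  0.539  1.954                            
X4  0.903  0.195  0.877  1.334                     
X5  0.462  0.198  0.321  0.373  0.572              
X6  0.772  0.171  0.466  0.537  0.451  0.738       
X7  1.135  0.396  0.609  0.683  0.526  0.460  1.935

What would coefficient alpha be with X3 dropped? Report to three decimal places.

α = 0.821

Remaining items: X1, X2, X4, X5, X6, X7 (k = 6).
sum of item variances = 1.693 + 1.012 + 1.334 + 0.572 + 0.738 + 1.935 = 7.284
σ²_T = 7.284 + 2 × 7.897 = 23.078
α (item deleted) = (6/5)·(1 − 7.284/23.078) = 0.821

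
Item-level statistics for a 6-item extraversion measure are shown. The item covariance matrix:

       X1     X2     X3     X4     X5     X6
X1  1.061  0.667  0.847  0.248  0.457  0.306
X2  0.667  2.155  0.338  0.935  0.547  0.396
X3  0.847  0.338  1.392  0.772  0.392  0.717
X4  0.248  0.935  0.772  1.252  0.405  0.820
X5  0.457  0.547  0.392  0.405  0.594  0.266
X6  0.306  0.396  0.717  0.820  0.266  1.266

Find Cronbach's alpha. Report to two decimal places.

Cronbach's alpha = 0.81

Σσᵢ² = 1.061 + 2.155 + 1.392 + 1.252 + 0.594 + 1.266 = 7.720
Σ_{i<j} σ_ij = 8.113
σ²_total = 7.720 + 2 × 8.113 = 23.946
α = (k/(k−1))·(1 − Σσᵢ²/σ²_total) = (6/5)·(1 − 7.720/23.946) = 0.81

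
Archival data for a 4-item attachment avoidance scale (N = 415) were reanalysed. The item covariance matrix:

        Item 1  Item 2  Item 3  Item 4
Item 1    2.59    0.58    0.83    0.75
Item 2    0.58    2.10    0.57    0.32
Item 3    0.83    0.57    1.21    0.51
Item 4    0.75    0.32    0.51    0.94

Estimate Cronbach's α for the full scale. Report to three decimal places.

Cronbach's α = 0.680

Σσᵢ² = 2.59 + 2.10 + 1.21 + 0.94 = 6.84
Sum of the distinct covariances = 3.56
Var(T) = 6.84 + 2 × 3.56 = 13.96
α = (k/(k−1))·(1 − Σσᵢ²/Var(T)) = (4/3)·(1 − 6.84/13.96) = 0.680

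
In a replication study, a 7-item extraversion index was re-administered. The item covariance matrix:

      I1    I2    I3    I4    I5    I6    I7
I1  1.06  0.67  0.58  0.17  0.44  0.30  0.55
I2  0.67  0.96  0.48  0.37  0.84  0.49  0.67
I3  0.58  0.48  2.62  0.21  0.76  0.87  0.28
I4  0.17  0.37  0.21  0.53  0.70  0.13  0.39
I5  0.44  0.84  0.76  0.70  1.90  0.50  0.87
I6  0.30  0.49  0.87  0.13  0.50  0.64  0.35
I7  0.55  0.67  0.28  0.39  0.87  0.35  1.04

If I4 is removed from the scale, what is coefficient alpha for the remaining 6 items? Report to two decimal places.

Remaining items: I1, I2, I3, I5, I6, I7 (k = 6).
Σσᵢ² = 1.06 + 0.96 + 2.62 + 1.90 + 0.64 + 1.04 = 8.22
σ²_total = 8.22 + 2 × 8.65 = 25.52
α (item deleted) = (6/5)·(1 − 8.22/25.52) = 0.81

coefficient alpha = 0.81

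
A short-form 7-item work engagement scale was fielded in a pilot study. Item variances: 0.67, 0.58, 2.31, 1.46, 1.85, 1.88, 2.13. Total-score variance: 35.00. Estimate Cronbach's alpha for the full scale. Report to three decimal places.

Σσᵢ² = 0.67 + 0.58 + 2.31 + 1.46 + 1.85 + 1.88 + 2.13 = 10.88
α = (k/(k−1))·(1 − Σσᵢ²/total variance) = (7/6)·(1 − 10.88/35.00) = 0.804

α = 0.804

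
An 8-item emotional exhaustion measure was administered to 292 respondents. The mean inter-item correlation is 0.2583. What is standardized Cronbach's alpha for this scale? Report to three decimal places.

standardized Cronbach's alpha = 0.736

Standardized α = k·r̄ / (1 + (k−1)·r̄) = 8 × 0.2583 / (1 + 7 × 0.2583)
  = 2.0664 / 2.8081 = 0.736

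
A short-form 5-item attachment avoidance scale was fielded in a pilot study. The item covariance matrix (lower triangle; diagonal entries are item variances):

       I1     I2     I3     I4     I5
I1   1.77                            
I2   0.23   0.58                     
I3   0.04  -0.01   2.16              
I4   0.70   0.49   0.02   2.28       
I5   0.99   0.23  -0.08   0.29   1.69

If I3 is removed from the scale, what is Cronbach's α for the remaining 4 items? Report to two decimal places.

Cronbach's α = 0.64

Remaining items: I1, I2, I4, I5 (k = 4).
Σσᵢ² = 1.77 + 0.58 + 2.28 + 1.69 = 6.32
Var(T) = 6.32 + 2 × 2.93 = 12.18
α (item deleted) = (4/3)·(1 − 6.32/12.18) = 0.64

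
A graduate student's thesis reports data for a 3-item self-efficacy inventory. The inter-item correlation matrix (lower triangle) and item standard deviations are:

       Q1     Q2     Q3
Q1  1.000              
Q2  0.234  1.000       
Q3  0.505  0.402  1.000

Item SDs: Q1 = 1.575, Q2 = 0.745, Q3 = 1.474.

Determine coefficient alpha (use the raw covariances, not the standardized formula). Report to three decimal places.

coefficient alpha = 0.631

Σσ²ᵢ = 1.575² + 0.745² + 1.474² = 5.2083
Covariances σ_ij = r_ij · s_i · s_j:
  σ(Q1,Q2) = 0.234 × 1.575 × 0.745 = 0.2746
  σ(Q1,Q3) = 0.505 × 1.575 × 1.474 = 1.1724
  σ(Q2,Q3) = 0.402 × 0.745 × 1.474 = 0.4414
σ²_T = Σσ²ᵢ + 2·Σσ_ij = 5.2083 + 2 × 1.8884 = 8.9851
α = (3/2)·(1 − 5.2083/8.9851) = 0.631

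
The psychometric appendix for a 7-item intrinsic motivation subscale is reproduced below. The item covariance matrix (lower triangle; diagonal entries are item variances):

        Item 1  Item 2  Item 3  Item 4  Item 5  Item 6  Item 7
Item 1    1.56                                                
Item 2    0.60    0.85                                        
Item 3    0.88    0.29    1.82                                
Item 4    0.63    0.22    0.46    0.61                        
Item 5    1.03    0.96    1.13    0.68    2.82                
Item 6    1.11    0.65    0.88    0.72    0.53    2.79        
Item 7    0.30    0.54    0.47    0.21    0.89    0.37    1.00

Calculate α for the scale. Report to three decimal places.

α = 0.820

Σσᵢ² = 1.56 + 0.85 + 1.82 + 0.61 + 2.82 + 2.79 + 1.00 = 11.45
Sum of the distinct covariances = 13.55
σ²_T = 11.45 + 2 × 13.55 = 38.55
α = (k/(k−1))·(1 − Σσᵢ²/σ²_T) = (7/6)·(1 − 11.45/38.55) = 0.820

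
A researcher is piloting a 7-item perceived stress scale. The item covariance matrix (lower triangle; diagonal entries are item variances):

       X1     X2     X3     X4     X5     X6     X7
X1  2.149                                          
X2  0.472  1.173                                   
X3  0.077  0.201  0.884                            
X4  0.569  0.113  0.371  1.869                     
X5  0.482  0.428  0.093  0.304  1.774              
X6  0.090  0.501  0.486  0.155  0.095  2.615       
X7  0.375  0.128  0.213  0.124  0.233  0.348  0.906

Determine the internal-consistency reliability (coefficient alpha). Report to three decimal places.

α = 0.592

Σσ²ᵢ = 2.149 + 1.173 + 0.884 + 1.869 + 1.774 + 2.615 + 0.906 = 11.370
Sum of off-diagonal covariances = 5.858
σ²_total = 11.370 + 2 × 5.858 = 23.086
α = (k/(k−1))·(1 − Σσ²ᵢ/σ²_total) = (7/6)·(1 − 11.370/23.086) = 0.592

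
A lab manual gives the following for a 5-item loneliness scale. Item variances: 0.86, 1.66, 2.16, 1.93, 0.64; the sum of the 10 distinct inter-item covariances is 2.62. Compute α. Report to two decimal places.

α = 0.52

sum of item variances = 0.86 + 1.66 + 2.16 + 1.93 + 0.64 = 7.25
Sum of distinct covariances = 2.62
Var(T) = sum of item variances + 2·Σcov = 7.25 + 2 × 2.62 = 12.49
α = (5/4)·(1 − 7.25/12.49) = 0.52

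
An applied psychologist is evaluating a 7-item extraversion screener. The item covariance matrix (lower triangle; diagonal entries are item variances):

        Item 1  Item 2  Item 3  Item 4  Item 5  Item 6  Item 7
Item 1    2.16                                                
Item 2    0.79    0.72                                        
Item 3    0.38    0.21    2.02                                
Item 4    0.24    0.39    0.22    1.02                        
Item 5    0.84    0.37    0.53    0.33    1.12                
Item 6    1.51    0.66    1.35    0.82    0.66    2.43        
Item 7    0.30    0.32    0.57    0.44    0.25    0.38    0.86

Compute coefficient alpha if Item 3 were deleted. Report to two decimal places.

Remaining items: Item 1, Item 2, Item 4, Item 5, Item 6, Item 7 (k = 6).
Σσ²ᵢ = 2.16 + 0.72 + 1.02 + 1.12 + 2.43 + 0.86 = 8.31
Var(T) = 8.31 + 2 × 8.30 = 24.91
α (item deleted) = (6/5)·(1 − 8.31/24.91) = 0.80

coefficient alpha = 0.80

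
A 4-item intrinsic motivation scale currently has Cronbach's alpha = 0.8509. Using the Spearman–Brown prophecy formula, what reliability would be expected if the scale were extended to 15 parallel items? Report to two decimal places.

Length factor m = 15/4 = 3.7500
α' = m·α / (1 + (m−1)·α)
   = 15/4 × 0.8509 / (1 + (15/4 − 1) × 0.8509)
   = 3.1909 / 3.3400 = 0.96

predicted reliability = 0.96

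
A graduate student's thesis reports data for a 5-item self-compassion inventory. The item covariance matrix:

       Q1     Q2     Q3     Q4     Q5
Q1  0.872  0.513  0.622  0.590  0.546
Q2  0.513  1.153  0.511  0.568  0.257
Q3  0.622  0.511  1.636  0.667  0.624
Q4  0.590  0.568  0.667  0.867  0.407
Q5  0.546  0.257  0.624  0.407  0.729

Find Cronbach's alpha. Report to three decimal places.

ΣVar(i) = 0.872 + 1.153 + 1.636 + 0.867 + 0.729 = 5.257
Σ_{i<j} σ_ij = 5.305
total variance = 5.257 + 2 × 5.305 = 15.867
α = (k/(k−1))·(1 − ΣVar(i)/total variance) = (5/4)·(1 − 5.257/15.867) = 0.836

Cronbach's alpha = 0.836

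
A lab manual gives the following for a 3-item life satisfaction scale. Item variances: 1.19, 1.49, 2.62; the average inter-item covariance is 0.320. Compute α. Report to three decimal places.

Σσ²ᵢ = 1.19 + 1.49 + 2.62 = 5.30
Sum of the 3 distinct covariances = 3 × 0.320 = 0.960
Var(T) = Σσ²ᵢ + 2·Σcov = 5.30 + 2 × 0.960 = 7.220
α = (3/2)·(1 − 5.30/7.220) = 0.399

α = 0.399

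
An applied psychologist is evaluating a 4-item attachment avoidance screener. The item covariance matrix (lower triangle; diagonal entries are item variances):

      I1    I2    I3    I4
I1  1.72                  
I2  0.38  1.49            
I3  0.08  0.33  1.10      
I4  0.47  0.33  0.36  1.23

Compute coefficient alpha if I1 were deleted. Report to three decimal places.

coefficient alpha = 0.522

Remaining items: I2, I3, I4 (k = 3).
sum of item variances = 1.49 + 1.10 + 1.23 = 3.82
σ²_total = 3.82 + 2 × 1.02 = 5.86
α (item deleted) = (3/2)·(1 − 3.82/5.86) = 0.522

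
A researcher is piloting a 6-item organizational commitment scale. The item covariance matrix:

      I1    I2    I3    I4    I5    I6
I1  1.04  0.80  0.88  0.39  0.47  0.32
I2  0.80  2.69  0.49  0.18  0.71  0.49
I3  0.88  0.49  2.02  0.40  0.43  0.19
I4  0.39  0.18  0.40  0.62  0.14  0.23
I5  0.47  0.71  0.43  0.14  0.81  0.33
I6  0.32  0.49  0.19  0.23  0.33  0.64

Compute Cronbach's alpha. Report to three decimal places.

α = 0.747

sum of item variances = 1.04 + 2.69 + 2.02 + 0.62 + 0.81 + 0.64 = 7.82
Sum of off-diagonal covariances = 6.45
σ²_T = 7.82 + 2 × 6.45 = 20.72
α = (k/(k−1))·(1 − sum of item variances/σ²_T) = (6/5)·(1 − 7.82/20.72) = 0.747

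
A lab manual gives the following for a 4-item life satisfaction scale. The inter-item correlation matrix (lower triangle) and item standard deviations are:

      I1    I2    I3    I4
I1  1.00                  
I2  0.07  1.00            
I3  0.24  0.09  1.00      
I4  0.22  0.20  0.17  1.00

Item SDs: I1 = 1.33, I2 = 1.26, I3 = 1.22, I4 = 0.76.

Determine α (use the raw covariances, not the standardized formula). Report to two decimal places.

α = 0.41

Σσ²ᵢ = 1.33² + 1.26² + 1.22² + 0.76² = 5.4225
Covariances σ_ij = r_ij · s_i · s_j:
  σ(I1,I2) = 0.07 × 1.33 × 1.26 = 0.1173
  σ(I1,I3) = 0.24 × 1.33 × 1.22 = 0.3894
  σ(I1,I4) = 0.22 × 1.33 × 0.76 = 0.2224
  σ(I2,I3) = 0.09 × 1.26 × 1.22 = 0.1383
  σ(I2,I4) = 0.20 × 1.26 × 0.76 = 0.1915
  σ(I3,I4) = 0.17 × 1.22 × 0.76 = 0.1576
σ²_T = Σσ²ᵢ + 2·Σσ_ij = 5.4225 + 2 × 1.2165 = 7.8555
α = (4/3)·(1 − 5.4225/7.8555) = 0.41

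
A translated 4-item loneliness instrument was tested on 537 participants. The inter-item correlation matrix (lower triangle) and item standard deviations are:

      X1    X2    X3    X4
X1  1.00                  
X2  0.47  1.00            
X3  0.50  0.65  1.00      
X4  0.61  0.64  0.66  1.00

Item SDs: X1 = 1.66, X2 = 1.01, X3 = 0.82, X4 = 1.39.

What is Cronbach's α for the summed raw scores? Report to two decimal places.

Σσ²ᵢ = 1.66² + 1.01² + 0.82² + 1.39² = 6.3802
Covariances σ_ij = r_ij · s_i · s_j:
  σ(X1,X2) = 0.47 × 1.66 × 1.01 = 0.7880
  σ(X1,X3) = 0.50 × 1.66 × 0.82 = 0.6806
  σ(X1,X4) = 0.61 × 1.66 × 1.39 = 1.4075
  σ(X2,X3) = 0.65 × 1.01 × 0.82 = 0.5383
  σ(X2,X4) = 0.64 × 1.01 × 1.39 = 0.8985
  σ(X3,X4) = 0.66 × 0.82 × 1.39 = 0.7523
σ²_T = Σσ²ᵢ + 2·Σσ_ij = 6.3802 + 2 × 5.0652 = 16.5106
α = (4/3)·(1 − 6.3802/16.5106) = 0.82

Cronbach's α = 0.82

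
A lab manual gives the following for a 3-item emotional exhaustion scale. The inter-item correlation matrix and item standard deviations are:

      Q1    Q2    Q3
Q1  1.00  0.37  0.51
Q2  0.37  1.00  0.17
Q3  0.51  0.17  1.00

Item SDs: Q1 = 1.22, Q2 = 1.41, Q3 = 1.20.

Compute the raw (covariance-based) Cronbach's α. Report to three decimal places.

α = 0.607

Σσ²ᵢ = 1.22² + 1.41² + 1.20² = 4.9165
Covariances σ_ij = r_ij · s_i · s_j:
  σ(Q1,Q2) = 0.37 × 1.22 × 1.41 = 0.6365
  σ(Q1,Q3) = 0.51 × 1.22 × 1.20 = 0.7466
  σ(Q2,Q3) = 0.17 × 1.41 × 1.20 = 0.2876
σ²_T = Σσ²ᵢ + 2·Σσ_ij = 4.9165 + 2 × 1.6707 = 8.2579
α = (3/2)·(1 − 4.9165/8.2579) = 0.607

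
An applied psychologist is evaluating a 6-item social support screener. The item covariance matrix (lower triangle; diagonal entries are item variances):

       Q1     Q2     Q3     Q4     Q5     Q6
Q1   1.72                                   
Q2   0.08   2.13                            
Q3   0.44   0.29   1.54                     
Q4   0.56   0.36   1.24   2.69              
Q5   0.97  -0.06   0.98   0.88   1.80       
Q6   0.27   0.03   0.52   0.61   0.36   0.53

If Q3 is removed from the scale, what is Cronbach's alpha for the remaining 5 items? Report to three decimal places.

α = 0.597

Remaining items: Q1, Q2, Q4, Q5, Q6 (k = 5).
sum of item variances = 1.72 + 2.13 + 2.69 + 1.80 + 0.53 = 8.87
σ²_T = 8.87 + 2 × 4.06 = 16.99
α (item deleted) = (5/4)·(1 − 8.87/16.99) = 0.597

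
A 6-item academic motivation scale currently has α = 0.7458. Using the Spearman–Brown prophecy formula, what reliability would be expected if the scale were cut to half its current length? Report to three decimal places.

predicted reliability = 0.595

Length factor m = 1/2
α' = m·α / (1 − (1−m)·α)
   = 1/2 × 0.7458 / (1 − (1 − 1/2) × 0.7458)
   = 0.3729 / 0.6271 = 0.595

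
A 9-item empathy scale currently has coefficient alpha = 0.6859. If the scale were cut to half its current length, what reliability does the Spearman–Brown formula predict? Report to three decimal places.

Length factor m = 1/2
α' = m·α / (1 − (1−m)·α)
   = 1/2 × 0.6859 / (1 − (1 − 1/2) × 0.6859)
   = 0.3429 / 0.6571 = 0.522

predicted reliability = 0.522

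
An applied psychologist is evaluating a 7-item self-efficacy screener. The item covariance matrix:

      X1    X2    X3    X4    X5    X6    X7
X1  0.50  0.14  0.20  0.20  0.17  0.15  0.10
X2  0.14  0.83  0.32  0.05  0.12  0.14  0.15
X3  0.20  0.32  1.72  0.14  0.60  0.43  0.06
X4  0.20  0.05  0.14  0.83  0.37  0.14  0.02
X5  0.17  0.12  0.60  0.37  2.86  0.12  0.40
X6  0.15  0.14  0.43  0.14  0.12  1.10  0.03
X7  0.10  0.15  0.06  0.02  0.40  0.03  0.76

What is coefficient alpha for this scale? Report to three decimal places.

coefficient alpha = 0.566

Σσ²ᵢ = 0.50 + 0.83 + 1.72 + 0.83 + 2.86 + 1.10 + 0.76 = 8.60
Sum of the distinct covariances = 4.05
σ²_total = 8.60 + 2 × 4.05 = 16.70
α = (k/(k−1))·(1 − Σσ²ᵢ/σ²_total) = (7/6)·(1 − 8.60/16.70) = 0.566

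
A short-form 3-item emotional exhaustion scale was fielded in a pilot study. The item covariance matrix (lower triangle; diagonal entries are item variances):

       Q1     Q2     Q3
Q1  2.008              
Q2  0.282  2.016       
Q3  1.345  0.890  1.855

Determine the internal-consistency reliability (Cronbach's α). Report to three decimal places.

Cronbach's α = 0.692

ΣVar(i) = 2.008 + 2.016 + 1.855 = 5.879
Σ_{i<j} σ_ij = 2.517
σ²_T = 5.879 + 2 × 2.517 = 10.913
α = (k/(k−1))·(1 − ΣVar(i)/σ²_T) = (3/2)·(1 − 5.879/10.913) = 0.692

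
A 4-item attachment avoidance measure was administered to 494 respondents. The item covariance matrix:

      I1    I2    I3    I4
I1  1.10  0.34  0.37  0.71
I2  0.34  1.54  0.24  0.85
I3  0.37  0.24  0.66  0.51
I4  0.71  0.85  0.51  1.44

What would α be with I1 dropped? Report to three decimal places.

α = 0.702

Remaining items: I2, I3, I4 (k = 3).
Σσ²ᵢ = 1.54 + 0.66 + 1.44 = 3.64
σ²_total = 3.64 + 2 × 1.60 = 6.84
α (item deleted) = (3/2)·(1 − 3.64/6.84) = 0.702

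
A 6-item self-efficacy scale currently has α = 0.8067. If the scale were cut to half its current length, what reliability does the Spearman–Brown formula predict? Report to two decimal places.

predicted reliability = 0.68

Length factor m = 1/2
α' = m·α / (1 − (1−m)·α)
   = 1/2 × 0.8067 / (1 − (1 − 1/2) × 0.8067)
   = 0.4033 / 0.5967 = 0.68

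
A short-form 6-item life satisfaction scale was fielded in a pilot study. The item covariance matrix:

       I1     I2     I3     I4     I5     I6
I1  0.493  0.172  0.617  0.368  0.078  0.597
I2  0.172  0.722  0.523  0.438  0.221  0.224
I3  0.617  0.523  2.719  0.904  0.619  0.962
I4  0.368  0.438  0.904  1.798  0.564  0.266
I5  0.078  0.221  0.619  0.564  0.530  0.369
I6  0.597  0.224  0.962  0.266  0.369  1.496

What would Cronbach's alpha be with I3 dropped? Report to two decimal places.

Cronbach's alpha = 0.71

Remaining items: I1, I2, I4, I5, I6 (k = 5).
sum of item variances = 0.493 + 0.722 + 1.798 + 0.530 + 1.496 = 5.039
σ²_T = 5.039 + 2 × 3.297 = 11.633
α (item deleted) = (5/4)·(1 − 5.039/11.633) = 0.71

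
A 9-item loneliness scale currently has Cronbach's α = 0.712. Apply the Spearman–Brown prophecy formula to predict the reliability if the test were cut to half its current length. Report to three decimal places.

predicted reliability = 0.553

Length factor m = 1/2
α' = m·α / (1 − (1−m)·α)
   = 1/2 × 0.712 / (1 − (1 − 1/2) × 0.712)
   = 0.3560 / 0.6440 = 0.553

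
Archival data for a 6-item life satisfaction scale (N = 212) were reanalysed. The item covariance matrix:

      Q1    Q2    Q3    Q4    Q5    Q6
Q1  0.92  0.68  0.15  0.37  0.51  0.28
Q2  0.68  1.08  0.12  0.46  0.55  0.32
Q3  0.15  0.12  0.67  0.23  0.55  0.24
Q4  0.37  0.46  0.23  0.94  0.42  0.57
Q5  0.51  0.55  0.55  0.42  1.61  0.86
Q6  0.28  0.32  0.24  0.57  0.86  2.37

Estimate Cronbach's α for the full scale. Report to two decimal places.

ΣVar(i) = 0.92 + 1.08 + 0.67 + 0.94 + 1.61 + 2.37 = 7.59
Σ_{i<j} σ_ij = 6.31
Var(T) = 7.59 + 2 × 6.31 = 20.21
α = (k/(k−1))·(1 − ΣVar(i)/Var(T)) = (6/5)·(1 − 7.59/20.21) = 0.75

α = 0.75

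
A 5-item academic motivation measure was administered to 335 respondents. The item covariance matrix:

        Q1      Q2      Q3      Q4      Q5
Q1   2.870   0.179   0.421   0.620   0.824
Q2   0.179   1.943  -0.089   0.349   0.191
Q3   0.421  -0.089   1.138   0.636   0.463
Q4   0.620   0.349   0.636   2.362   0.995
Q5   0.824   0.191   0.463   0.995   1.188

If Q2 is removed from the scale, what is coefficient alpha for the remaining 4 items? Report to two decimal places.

coefficient alpha = 0.68

Remaining items: Q1, Q3, Q4, Q5 (k = 4).
Σσᵢ² = 2.870 + 1.138 + 2.362 + 1.188 = 7.558
σ²_total = 7.558 + 2 × 3.959 = 15.476
α (item deleted) = (4/3)·(1 − 7.558/15.476) = 0.68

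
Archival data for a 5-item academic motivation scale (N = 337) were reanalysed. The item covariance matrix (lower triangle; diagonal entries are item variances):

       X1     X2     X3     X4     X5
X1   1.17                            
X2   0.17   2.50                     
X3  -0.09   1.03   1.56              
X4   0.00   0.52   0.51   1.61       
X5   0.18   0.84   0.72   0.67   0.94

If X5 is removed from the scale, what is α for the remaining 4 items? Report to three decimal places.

Remaining items: X1, X2, X3, X4 (k = 4).
ΣVar(i) = 1.17 + 2.50 + 1.56 + 1.61 = 6.84
σ²_T = 6.84 + 2 × 2.14 = 11.12
α (item deleted) = (4/3)·(1 − 6.84/11.12) = 0.513

α = 0.513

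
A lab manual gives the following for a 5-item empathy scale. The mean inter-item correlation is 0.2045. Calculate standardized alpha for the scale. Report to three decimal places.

Standardized α = k·r̄ / (1 + (k−1)·r̄) = 5 × 0.2045 / (1 + 4 × 0.2045)
  = 1.0225 / 1.8180 = 0.562

α = 0.562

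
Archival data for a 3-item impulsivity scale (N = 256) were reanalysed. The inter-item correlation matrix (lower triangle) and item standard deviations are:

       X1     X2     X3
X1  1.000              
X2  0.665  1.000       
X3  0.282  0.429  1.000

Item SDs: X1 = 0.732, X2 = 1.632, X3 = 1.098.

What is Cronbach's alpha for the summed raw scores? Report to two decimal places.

Cronbach's alpha = 0.67

Σσ²ᵢ = 0.732² + 1.632² + 1.098² = 4.4049
Covariances σ_ij = r_ij · s_i · s_j:
  σ(X1,X2) = 0.665 × 0.732 × 1.632 = 0.7944
  σ(X1,X3) = 0.282 × 0.732 × 1.098 = 0.2267
  σ(X2,X3) = 0.429 × 1.632 × 1.098 = 0.7687
σ²_T = Σσ²ᵢ + 2·Σσ_ij = 4.4049 + 2 × 1.7898 = 7.9845
α = (3/2)·(1 − 4.4049/7.9845) = 0.67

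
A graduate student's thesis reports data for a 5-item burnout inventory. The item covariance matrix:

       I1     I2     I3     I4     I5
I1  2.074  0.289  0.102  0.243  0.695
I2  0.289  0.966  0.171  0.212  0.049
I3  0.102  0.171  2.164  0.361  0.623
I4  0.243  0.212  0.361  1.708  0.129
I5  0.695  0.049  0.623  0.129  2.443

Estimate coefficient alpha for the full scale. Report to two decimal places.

coefficient alpha = 0.48

ΣVar(i) = 2.074 + 0.966 + 2.164 + 1.708 + 2.443 = 9.355
Sum of the distinct covariances = 2.874
σ²_total = 9.355 + 2 × 2.874 = 15.103
α = (k/(k−1))·(1 − ΣVar(i)/σ²_total) = (5/4)·(1 − 9.355/15.103) = 0.48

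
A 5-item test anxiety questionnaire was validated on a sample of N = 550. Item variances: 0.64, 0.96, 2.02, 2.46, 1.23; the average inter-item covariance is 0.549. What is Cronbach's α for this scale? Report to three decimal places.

Cronbach's α = 0.750

ΣVar(i) = 0.64 + 0.96 + 2.02 + 2.46 + 1.23 = 7.31
Sum of the 10 distinct covariances = 10 × 0.549 = 5.490
σ²_T = ΣVar(i) + 2·Σcov = 7.31 + 2 × 5.490 = 18.290
α = (5/4)·(1 − 7.31/18.290) = 0.750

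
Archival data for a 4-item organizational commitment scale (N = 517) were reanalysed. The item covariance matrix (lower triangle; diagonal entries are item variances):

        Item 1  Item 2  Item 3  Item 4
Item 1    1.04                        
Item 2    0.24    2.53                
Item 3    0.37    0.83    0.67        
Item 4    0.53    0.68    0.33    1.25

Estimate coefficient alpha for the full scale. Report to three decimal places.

ΣVar(i) = 1.04 + 2.53 + 0.67 + 1.25 = 5.49
Sum of off-diagonal covariances = 2.98
σ²_T = 5.49 + 2 × 2.98 = 11.45
α = (k/(k−1))·(1 − ΣVar(i)/σ²_T) = (4/3)·(1 − 5.49/11.45) = 0.694

coefficient alpha = 0.694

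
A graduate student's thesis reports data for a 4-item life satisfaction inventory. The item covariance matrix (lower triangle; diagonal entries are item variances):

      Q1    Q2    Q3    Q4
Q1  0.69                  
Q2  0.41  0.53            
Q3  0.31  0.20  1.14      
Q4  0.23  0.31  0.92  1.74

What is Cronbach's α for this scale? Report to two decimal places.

sum of item variances = 0.69 + 0.53 + 1.14 + 1.74 = 4.10
Sum of off-diagonal covariances = 2.38
σ²_total = 4.10 + 2 × 2.38 = 8.86
α = (k/(k−1))·(1 − sum of item variances/σ²_total) = (4/3)·(1 − 4.10/8.86) = 0.72

α = 0.72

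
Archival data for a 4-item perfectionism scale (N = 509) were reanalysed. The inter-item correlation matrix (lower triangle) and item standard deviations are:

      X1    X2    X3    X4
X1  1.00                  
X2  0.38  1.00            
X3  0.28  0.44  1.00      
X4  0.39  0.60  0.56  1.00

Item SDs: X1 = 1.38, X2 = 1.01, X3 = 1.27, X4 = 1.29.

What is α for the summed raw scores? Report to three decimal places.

α = 0.749

Σσ²ᵢ = 1.38² + 1.01² + 1.27² + 1.29² = 6.2015
Covariances σ_ij = r_ij · s_i · s_j:
  σ(X1,X2) = 0.38 × 1.38 × 1.01 = 0.5296
  σ(X1,X3) = 0.28 × 1.38 × 1.27 = 0.4907
  σ(X1,X4) = 0.39 × 1.38 × 1.29 = 0.6943
  σ(X2,X3) = 0.44 × 1.01 × 1.27 = 0.5644
  σ(X2,X4) = 0.60 × 1.01 × 1.29 = 0.7817
  σ(X3,X4) = 0.56 × 1.27 × 1.29 = 0.9174
σ²_T = Σσ²ᵢ + 2·Σσ_ij = 6.2015 + 2 × 3.9781 = 14.1577
α = (4/3)·(1 − 6.2015/14.1577) = 0.749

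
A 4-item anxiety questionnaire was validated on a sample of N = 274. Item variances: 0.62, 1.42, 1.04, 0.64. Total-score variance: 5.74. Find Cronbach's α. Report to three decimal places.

α = 0.469

ΣVar(i) = 0.62 + 1.42 + 1.04 + 0.64 = 3.72
α = (k/(k−1))·(1 − ΣVar(i)/total variance) = (4/3)·(1 − 3.72/5.74) = 0.469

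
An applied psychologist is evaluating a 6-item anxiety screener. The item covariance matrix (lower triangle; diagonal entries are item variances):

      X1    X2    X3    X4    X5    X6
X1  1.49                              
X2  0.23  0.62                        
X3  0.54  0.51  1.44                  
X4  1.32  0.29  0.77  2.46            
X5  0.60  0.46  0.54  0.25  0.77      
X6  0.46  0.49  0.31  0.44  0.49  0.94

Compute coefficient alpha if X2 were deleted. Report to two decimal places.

coefficient alpha = 0.77

Remaining items: X1, X3, X4, X5, X6 (k = 5).
ΣVar(i) = 1.49 + 1.44 + 2.46 + 0.77 + 0.94 = 7.10
σ²_total = 7.10 + 2 × 5.72 = 18.54
α (item deleted) = (5/4)·(1 − 7.10/18.54) = 0.77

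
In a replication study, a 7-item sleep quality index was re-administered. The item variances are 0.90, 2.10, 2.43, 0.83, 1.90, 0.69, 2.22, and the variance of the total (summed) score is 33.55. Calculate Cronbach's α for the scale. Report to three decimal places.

ΣVar(i) = 0.90 + 2.10 + 2.43 + 0.83 + 1.90 + 0.69 + 2.22 = 11.07
α = (k/(k−1))·(1 − ΣVar(i)/Var(T)) = (7/6)·(1 − 11.07/33.55) = 0.782

α = 0.782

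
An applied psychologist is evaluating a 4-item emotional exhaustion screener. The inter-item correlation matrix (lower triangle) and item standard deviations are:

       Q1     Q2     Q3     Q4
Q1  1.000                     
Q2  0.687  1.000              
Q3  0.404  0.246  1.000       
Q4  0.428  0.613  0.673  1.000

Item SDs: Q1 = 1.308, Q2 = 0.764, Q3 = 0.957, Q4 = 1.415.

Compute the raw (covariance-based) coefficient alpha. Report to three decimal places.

Σσ²ᵢ = 1.308² + 0.764² + 0.957² + 1.415² = 5.2126
Covariances σ_ij = r_ij · s_i · s_j:
  σ(Q1,Q2) = 0.687 × 1.308 × 0.764 = 0.6865
  σ(Q1,Q3) = 0.404 × 1.308 × 0.957 = 0.5057
  σ(Q1,Q4) = 0.428 × 1.308 × 1.415 = 0.7922
  σ(Q2,Q3) = 0.246 × 0.764 × 0.957 = 0.1799
  σ(Q2,Q4) = 0.613 × 0.764 × 1.415 = 0.6627
  σ(Q3,Q4) = 0.673 × 0.957 × 1.415 = 0.9113
σ²_T = Σσ²ᵢ + 2·Σσ_ij = 5.2126 + 2 × 3.7383 = 12.6892
α = (4/3)·(1 − 5.2126/12.6892) = 0.786

coefficient alpha = 0.786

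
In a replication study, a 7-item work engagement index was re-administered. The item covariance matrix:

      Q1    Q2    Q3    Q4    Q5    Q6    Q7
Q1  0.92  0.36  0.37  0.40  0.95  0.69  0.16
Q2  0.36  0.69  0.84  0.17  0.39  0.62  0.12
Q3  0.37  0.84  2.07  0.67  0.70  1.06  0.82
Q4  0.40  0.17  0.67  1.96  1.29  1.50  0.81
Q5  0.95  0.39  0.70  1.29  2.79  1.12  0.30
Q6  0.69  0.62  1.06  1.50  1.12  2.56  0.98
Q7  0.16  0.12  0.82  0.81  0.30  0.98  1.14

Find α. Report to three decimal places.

α = 0.820

sum of item variances = 0.92 + 0.69 + 2.07 + 1.96 + 2.79 + 2.56 + 1.14 = 12.13
Σ_{i<j} σ_ij = 14.32
total variance = 12.13 + 2 × 14.32 = 40.77
α = (k/(k−1))·(1 − sum of item variances/total variance) = (7/6)·(1 − 12.13/40.77) = 0.820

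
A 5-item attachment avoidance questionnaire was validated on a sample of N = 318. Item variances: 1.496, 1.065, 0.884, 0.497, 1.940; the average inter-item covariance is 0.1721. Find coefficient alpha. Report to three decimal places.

coefficient alpha = 0.461

Σσ²ᵢ = 1.496 + 1.065 + 0.884 + 0.497 + 1.940 = 5.882
Sum of the 10 distinct covariances = 10 × 0.1721 = 1.7210
Var(T) = Σσ²ᵢ + 2·Σcov = 5.882 + 2 × 1.7210 = 9.3240
α = (5/4)·(1 − 5.882/9.3240) = 0.461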